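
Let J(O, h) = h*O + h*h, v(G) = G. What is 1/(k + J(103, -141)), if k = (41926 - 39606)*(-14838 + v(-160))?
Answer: -1/34790002 ≈ -2.8744e-8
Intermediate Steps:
J(O, h) = h² + O*h (J(O, h) = O*h + h² = h² + O*h)
k = -34795360 (k = (41926 - 39606)*(-14838 - 160) = 2320*(-14998) = -34795360)
1/(k + J(103, -141)) = 1/(-34795360 - 141*(103 - 141)) = 1/(-34795360 - 141*(-38)) = 1/(-34795360 + 5358) = 1/(-34790002) = -1/34790002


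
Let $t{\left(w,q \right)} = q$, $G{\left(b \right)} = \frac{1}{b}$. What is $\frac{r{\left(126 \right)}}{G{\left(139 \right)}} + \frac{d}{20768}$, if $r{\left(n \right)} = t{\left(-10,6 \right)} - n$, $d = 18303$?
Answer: $- \frac{346391937}{20768} \approx -16679.0$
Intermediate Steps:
$r{\left(n \right)} = 6 - n$
$\frac{r{\left(126 \right)}}{G{\left(139 \right)}} + \frac{d}{20768} = \frac{6 - 126}{\frac{1}{139}} + \frac{18303}{20768} = \left(6 - 126\right) \frac{1}{\frac{1}{139}} + 18303 \cdot \frac{1}{20768} = \left(-120\right) 139 + \frac{18303}{20768} = -16680 + \frac{18303}{20768} = - \frac{346391937}{20768}$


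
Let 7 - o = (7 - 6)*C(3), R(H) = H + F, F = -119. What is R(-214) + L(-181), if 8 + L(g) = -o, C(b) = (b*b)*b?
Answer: -321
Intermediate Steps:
C(b) = b³ (C(b) = b²*b = b³)
R(H) = -119 + H (R(H) = H - 119 = -119 + H)
o = -20 (o = 7 - (7 - 6)*3³ = 7 - 27 = -20)
L(g) = 12 (L(g) = -8 - 1*(-20) = -8 + 20 = 12)
R(-214) + L(-181) = (-119 - 214) + 12 = -333 + 12 = -321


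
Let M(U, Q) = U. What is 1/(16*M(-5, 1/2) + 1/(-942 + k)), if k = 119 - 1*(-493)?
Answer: -330/26401 ≈ -0.012500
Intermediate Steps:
k = 612 (k = 119 + 493 = 612)
1/(16*M(-5, 1/2) + 1/(-942 + k)) = 1/(16*(-5) + 1/(-942 + 612)) = 1/(-80 + 1/(-330)) = 1/(-80 - 1/330) = 1/(-26401/330) = -330/26401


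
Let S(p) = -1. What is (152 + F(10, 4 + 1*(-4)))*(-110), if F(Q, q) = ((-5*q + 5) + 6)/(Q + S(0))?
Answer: -151690/9 ≈ -16854.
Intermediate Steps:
F(Q, q) = (11 - 5*q)/(-1 + Q) (F(Q, q) = ((-5*q + 5) + 6)/(Q - 1) = ((5 - 5*q) + 6)/(-1 + Q) = (11 - 5*q)/(-1 + Q))
(152 + F(10, 4 + 1*(-4)))*(-110) = (152 + (11 - 5*(4 + 1*(-4)))/(-1 + 10))*(-110) = (152 + (11 - 5*(4 - 4))/9)*(-110) = (152 + (11 - 5*0)/9)*(-110) = (152 + (11 + 0)/9)*(-110) = (152 + (⅑)*11)*(-110) = (152 + 11/9)*(-110) = (1379/9)*(-110) = -151690/9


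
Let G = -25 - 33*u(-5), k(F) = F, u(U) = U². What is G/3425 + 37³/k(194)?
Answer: 6932865/26578 ≈ 260.85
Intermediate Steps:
G = -850 (G = -25 - 33*(-5)² = -25 - 33*25 = -25 - 825 = -850)
G/3425 + 37³/k(194) = -850/3425 + 37³/194 = -850*1/3425 + 50653*(1/194) = -34/137 + 50653/194 = 6932865/26578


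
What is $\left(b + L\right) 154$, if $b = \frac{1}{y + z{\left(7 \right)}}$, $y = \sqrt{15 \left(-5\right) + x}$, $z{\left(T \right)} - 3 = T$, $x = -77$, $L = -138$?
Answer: $\frac{77 \left(- 276 \sqrt{38} + 1379 i\right)}{\sqrt{38} - 5 i} \approx -21246.0 - 7.5343 i$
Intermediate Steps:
$z{\left(T \right)} = 3 + T$
$y = 2 i \sqrt{38}$ ($y = \sqrt{15 \left(-5\right) - 77} = \sqrt{-75 - 77} = \sqrt{-152} = 2 i \sqrt{38} \approx 12.329 i$)
$b = \frac{1}{10 + 2 i \sqrt{38}}$ ($b = \frac{1}{2 i \sqrt{38} + \left(3 + 7\right)} = \frac{1}{2 i \sqrt{38} + 10} = \frac{1}{10 + 2 i \sqrt{38}} \approx 0.039683 - 0.048924 i$)
$\left(b + L\right) 154 = \left(\left(\frac{5}{126} - \frac{i \sqrt{38}}{126}\right) - 138\right) 154 = \left(- \frac{17383}{126} - \frac{i \sqrt{38}}{126}\right) 154 = - \frac{191213}{9} - \frac{11 i \sqrt{38}}{9}$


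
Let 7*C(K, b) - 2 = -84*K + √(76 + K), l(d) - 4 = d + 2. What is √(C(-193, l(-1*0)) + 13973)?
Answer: √(798175 + 21*I*√13)/7 ≈ 127.63 + 0.0060536*I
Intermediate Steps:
l(d) = 6 + d (l(d) = 4 + (d + 2) = 4 + (2 + d) = 6 + d)
C(K, b) = 2/7 - 12*K + √(76 + K)/7 (C(K, b) = 2/7 + (-84*K + √(76 + K))/7 = 2/7 + (√(76 + K) - 84*K)/7 = 2/7 + (-12*K + √(76 + K)/7) = 2/7 - 12*K + √(76 + K)/7)
√(C(-193, l(-1*0)) + 13973) = √((2/7 - 12*(-193) + √(76 - 193)/7) + 13973) = √((2/7 + 2316 + √(-117)/7) + 13973) = √((2/7 + 2316 + (3*I*√13)/7) + 13973) = √((2/7 + 2316 + 3*I*√13/7) + 13973) = √((16214/7 + 3*I*√13/7) + 13973) = √(114025/7 + 3*I*√13/7)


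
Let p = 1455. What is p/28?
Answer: 1455/28 ≈ 51.964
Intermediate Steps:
p/28 = 1455/28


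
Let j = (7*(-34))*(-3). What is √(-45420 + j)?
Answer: I*√44706 ≈ 211.44*I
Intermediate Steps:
j = 714 (j = -238*(-3) = 714)
√(-45420 + j) = √(-45420 + 714) = √(-44706) = I*√44706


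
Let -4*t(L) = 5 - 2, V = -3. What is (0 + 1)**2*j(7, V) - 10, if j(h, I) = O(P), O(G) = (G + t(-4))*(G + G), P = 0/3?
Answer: -10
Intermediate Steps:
t(L) = -3/4 (t(L) = -(5 - 2)/4 = -1/4*3 = -3/4)
P = 0 (P = 0*(1/3) = 0)
O(G) = 2*G*(-3/4 + G) (O(G) = (G - 3/4)*(G + G) = (-3/4 + G)*(2*G) = 2*G*(-3/4 + G))
j(h, I) = 0 (j(h, I) = (1/2)*0*(-3 + 4*0) = (1/2)*0*(-3 + 0) = (1/2)*0*(-3) = 0)
(0 + 1)**2*j(7, V) - 10 = (0 + 1)**2*0 - 10 = 1**2*0 - 10 = 1*0 - 10 = 0 - 10 = -10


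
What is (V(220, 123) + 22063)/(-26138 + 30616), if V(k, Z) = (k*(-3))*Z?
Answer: -59117/4478 ≈ -13.202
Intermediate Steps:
V(k, Z) = -3*Z*k (V(k, Z) = (-3*k)*Z = -3*Z*k)
(V(220, 123) + 22063)/(-26138 + 30616) = (-3*123*220 + 22063)/(-26138 + 30616) = (-81180 + 22063)/4478 = -59117*1/4478 = -59117/4478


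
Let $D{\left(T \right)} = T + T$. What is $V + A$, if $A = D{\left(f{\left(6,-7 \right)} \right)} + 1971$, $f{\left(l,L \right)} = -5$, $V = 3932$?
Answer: $5893$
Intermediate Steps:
$D{\left(T \right)} = 2 T$
$A = 1961$ ($A = 2 \left(-5\right) + 1971 = -10 + 1971 = 1961$)
$V + A = 3932 + 1961 = 5893$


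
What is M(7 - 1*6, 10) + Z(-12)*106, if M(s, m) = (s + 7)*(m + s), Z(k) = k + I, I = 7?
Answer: -442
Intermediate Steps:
Z(k) = 7 + k (Z(k) = k + 7 = 7 + k)
M(s, m) = (7 + s)*(m + s)
M(7 - 1*6, 10) + Z(-12)*106 = ((7 - 1*6)² + 7*10 + 7*(7 - 1*6) + 10*(7 - 1*6)) + (7 - 12)*106 = ((7 - 6)² + 70 + 7*(7 - 6) + 10*(7 - 6)) - 5*106 = (1² + 70 + 7*1 + 10*1) - 530 = (1 + 70 + 7 + 10) - 530 = 88 - 530 = -442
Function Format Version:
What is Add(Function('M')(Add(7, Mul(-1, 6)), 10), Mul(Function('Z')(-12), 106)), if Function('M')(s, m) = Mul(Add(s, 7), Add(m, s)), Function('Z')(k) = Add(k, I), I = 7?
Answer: -442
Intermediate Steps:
Function('Z')(k) = Add(7, k) (Function('Z')(k) = Add(k, 7) = Add(7, k))
Function('M')(s, m) = Mul(Add(7, s), Add(m, s))
Add(Function('M')(Add(7, Mul(-1, 6)), 10), Mul(Function('Z')(-12), 106)) = Add(Add(Pow(Add(7, Mul(-1, 6)), 2), Mul(7, 10), Mul(7, Add(7, Mul(-1, 6))), Mul(10, Add(7, Mul(-1, 6)))), Mul(Add(7, -12), 106)) = Add(Add(Pow(Add(7, -6), 2), 70, Mul(7, Add(7, -6)), Mul(10, Add(7, -6))), Mul(-5, 106)) = Add(Add(Pow(1, 2), 70, Mul(7, 1), Mul(10, 1)), -530) = Add(Add(1, 70, 7, 10), -530) = Add(88, -530) = -442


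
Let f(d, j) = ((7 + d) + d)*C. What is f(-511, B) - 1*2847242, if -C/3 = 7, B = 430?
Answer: -2825927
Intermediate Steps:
C = -21 (C = -3*7 = -21)
f(d, j) = -147 - 42*d (f(d, j) = ((7 + d) + d)*(-21) = (7 + 2*d)*(-21) = -147 - 42*d)
f(-511, B) - 1*2847242 = (-147 - 42*(-511)) - 1*2847242 = (-147 + 21462) - 2847242 = 21315 - 2847242 = -2825927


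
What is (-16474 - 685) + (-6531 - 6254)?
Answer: -29944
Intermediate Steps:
(-16474 - 685) + (-6531 - 6254) = -17159 - 12785 = -29944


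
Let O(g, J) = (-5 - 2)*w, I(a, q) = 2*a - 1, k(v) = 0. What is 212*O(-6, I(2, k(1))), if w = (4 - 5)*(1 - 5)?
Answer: -5936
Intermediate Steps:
w = 4 (w = -1*(-4) = 4)
I(a, q) = -1 + 2*a
O(g, J) = -28 (O(g, J) = (-5 - 2)*4 = -7*4 = -28)
212*O(-6, I(2, k(1))) = 212*(-28) = -5936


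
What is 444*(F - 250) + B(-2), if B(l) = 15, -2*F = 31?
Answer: -117867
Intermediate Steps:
F = -31/2 (F = -½*31 = -31/2 ≈ -15.500)
444*(F - 250) + B(-2) = 444*(-31/2 - 250) + 15 = 444*(-531/2) + 15 = -117882 + 15 = -117867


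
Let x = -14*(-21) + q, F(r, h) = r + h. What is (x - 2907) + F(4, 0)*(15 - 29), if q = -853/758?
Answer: -2023955/758 ≈ -2670.1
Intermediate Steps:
q = -853/758 (q = -853*1/758 = -853/758 ≈ -1.1253)
F(r, h) = h + r
x = 221999/758 (x = -14*(-21) - 853/758 = 294 - 853/758 = 221999/758 ≈ 292.87)
(x - 2907) + F(4, 0)*(15 - 29) = (221999/758 - 2907) + (0 + 4)*(15 - 29) = -1981507/758 + 4*(-14) = -1981507/758 - 56 = -2023955/758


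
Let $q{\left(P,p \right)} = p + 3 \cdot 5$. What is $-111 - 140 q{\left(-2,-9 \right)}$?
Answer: $-951$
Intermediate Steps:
$q{\left(P,p \right)} = 15 + p$ ($q{\left(P,p \right)} = p + 15 = 15 + p$)
$-111 - 140 q{\left(-2,-9 \right)} = -111 - 140 \left(15 - 9\right) = -111 - 840 = -951$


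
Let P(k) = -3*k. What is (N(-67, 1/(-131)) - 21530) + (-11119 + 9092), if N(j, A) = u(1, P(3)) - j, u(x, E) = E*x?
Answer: -23499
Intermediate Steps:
N(j, A) = -9 - j (N(j, A) = -3*3*1 - j = -9*1 - j = -9 - j)
(N(-67, 1/(-131)) - 21530) + (-11119 + 9092) = ((-9 - 1*(-67)) - 21530) + (-11119 + 9092) = ((-9 + 67) - 21530) - 2027 = (58 - 21530) - 2027 = -21472 - 2027 = -23499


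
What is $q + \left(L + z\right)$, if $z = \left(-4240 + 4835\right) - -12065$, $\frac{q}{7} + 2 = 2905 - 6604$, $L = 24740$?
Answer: $11493$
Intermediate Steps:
$q = -25907$ ($q = -14 + 7 \left(2905 - 6604\right) = -14 + 7 \left(-3699\right) = -14 - 25893 = -25907$)
$z = 12660$ ($z = 595 + 12065 = 12660$)
$q + \left(L + z\right) = -25907 + \left(24740 + 12660\right) = -25907 + 37400 = 11493$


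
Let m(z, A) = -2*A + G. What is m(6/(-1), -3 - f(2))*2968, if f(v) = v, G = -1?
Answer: 26712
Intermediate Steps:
m(z, A) = -1 - 2*A (m(z, A) = -2*A - 1 = -1 - 2*A)
m(6/(-1), -3 - f(2))*2968 = (-1 - 2*(-3 - 1*2))*2968 = (-1 - 2*(-3 - 2))*2968 = (-1 - 2*(-5))*2968 = (-1 + 10)*2968 = 9*2968 = 26712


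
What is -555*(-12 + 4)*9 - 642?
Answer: 39318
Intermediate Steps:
-555*(-12 + 4)*9 - 642 = -(-4440)*9 - 642 = -555*(-72) - 642 = 39960 - 642 = 39318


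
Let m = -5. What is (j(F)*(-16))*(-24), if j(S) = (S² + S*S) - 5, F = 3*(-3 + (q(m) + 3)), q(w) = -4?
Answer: 108672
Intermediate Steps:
F = -12 (F = 3*(-3 + (-4 + 3)) = 3*(-3 - 1) = 3*(-4) = -12)
j(S) = -5 + 2*S² (j(S) = (S² + S²) - 5 = 2*S² - 5 = -5 + 2*S²)
(j(F)*(-16))*(-24) = ((-5 + 2*(-12)²)*(-16))*(-24) = ((-5 + 2*144)*(-16))*(-24) = ((-5 + 288)*(-16))*(-24) = (283*(-16))*(-24) = -4528*(-24) = 108672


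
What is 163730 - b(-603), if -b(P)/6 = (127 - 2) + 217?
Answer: 165782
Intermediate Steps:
b(P) = -2052 (b(P) = -6*((127 - 2) + 217) = -6*(125 + 217) = -6*342 = -2052)
163730 - b(-603) = 163730 - 1*(-2052) = 163730 + 2052 = 165782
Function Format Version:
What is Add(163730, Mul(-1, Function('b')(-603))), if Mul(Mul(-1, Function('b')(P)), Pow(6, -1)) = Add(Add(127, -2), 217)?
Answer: 165782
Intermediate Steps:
Function('b')(P) = -2052 (Function('b')(P) = Mul(-6, Add(Add(127, -2), 217)) = Mul(-6, Add(125, 217)) = Mul(-6, 342) = -2052)
Add(163730, Mul(-1, Function('b')(-603))) = Add(163730, Mul(-1, -2052)) = Add(163730, 2052) = 165782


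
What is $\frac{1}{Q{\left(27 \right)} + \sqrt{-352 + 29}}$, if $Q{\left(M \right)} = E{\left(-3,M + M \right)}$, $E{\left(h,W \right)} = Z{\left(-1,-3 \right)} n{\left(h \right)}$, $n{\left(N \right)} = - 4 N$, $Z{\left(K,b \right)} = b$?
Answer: $- \frac{36}{1619} - \frac{i \sqrt{323}}{1619} \approx -0.022236 - 0.011101 i$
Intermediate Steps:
$E{\left(h,W \right)} = 12 h$ ($E{\left(h,W \right)} = - 3 \left(- 4 h\right) = 12 h$)
$Q{\left(M \right)} = -36$ ($Q{\left(M \right)} = 12 \left(-3\right) = -36$)
$\frac{1}{Q{\left(27 \right)} + \sqrt{-352 + 29}} = \frac{1}{-36 + \sqrt{-352 + 29}} = \frac{1}{-36 + \sqrt{-323}} = \frac{1}{-36 + i \sqrt{323}}$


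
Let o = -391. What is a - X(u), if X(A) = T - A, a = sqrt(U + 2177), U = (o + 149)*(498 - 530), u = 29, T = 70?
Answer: -41 + sqrt(9921) ≈ 58.604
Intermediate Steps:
U = 7744 (U = (-391 + 149)*(498 - 530) = -242*(-32) = 7744)
a = sqrt(9921) (a = sqrt(7744 + 2177) = sqrt(9921) ≈ 99.604)
X(A) = 70 - A
a - X(u) = sqrt(9921) - (70 - 1*29) = sqrt(9921) - (70 - 29) = sqrt(9921) - 1*41 = sqrt(9921) - 41 = -41 + sqrt(9921)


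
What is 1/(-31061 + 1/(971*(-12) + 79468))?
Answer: -67816/2106432775 ≈ -3.2195e-5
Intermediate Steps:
1/(-31061 + 1/(971*(-12) + 79468)) = 1/(-31061 + 1/(-11652 + 79468)) = 1/(-31061 + 1/67816) = 1/(-2106432775/67816) = -67816/2106432775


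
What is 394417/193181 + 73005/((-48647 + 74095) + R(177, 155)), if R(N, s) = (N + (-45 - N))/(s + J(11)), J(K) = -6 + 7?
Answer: 1255289825237/255632746861 ≈ 4.9105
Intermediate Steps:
J(K) = 1
R(N, s) = -45/(1 + s) (R(N, s) = (N + (-45 - N))/(s + 1) = -45/(1 + s))
394417/193181 + 73005/((-48647 + 74095) + R(177, 155)) = 394417/193181 + 73005/((-48647 + 74095) - 45/(1 + 155)) = 394417*(1/193181) + 73005/(25448 - 45/156) = 394417/193181 + 73005/(25448 - 45*1/156) = 394417/193181 + 73005/(25448 - 15/52) = 394417/193181 + 73005/(1323281/52) = 394417/193181 + 73005*(52/1323281) = 394417/193181 + 3796260/1323281 = 1255289825237/255632746861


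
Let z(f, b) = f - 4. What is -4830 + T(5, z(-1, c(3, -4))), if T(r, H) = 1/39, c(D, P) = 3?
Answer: -188369/39 ≈ -4830.0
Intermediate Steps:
z(f, b) = -4 + f
T(r, H) = 1/39
-4830 + T(5, z(-1, c(3, -4))) = -4830 + 1/39 = -188369/39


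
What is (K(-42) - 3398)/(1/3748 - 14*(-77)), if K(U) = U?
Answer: -2578624/808069 ≈ -3.1911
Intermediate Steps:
(K(-42) - 3398)/(1/3748 - 14*(-77)) = (-42 - 3398)/(1/3748 - 14*(-77)) = -3440/(1/3748 + 1078) = -3440/4040345/3748 = -3440*3748/4040345 = -2578624/808069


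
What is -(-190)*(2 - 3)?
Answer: -190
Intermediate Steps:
-(-190)*(2 - 3) = -(-190)*(-1) = -95*2 = -190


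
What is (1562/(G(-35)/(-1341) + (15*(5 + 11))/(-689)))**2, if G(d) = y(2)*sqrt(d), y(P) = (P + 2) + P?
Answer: 57856952968686729/(53640 + 689*I*sqrt(35))**2 ≈ 1.9763e+7 - 3.0211e+6*I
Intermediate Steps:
y(P) = 2 + 2*P (y(P) = (2 + P) + P = 2 + 2*P)
G(d) = 6*sqrt(d) (G(d) = (2 + 2*2)*sqrt(d) = (2 + 4)*sqrt(d) = 6*sqrt(d))
(1562/(G(-35)/(-1341) + (15*(5 + 11))/(-689)))**2 = (1562/((6*sqrt(-35))/(-1341) + (15*(5 + 11))/(-689)))**2 = (1562/((6*(I*sqrt(35)))*(-1/1341) + (15*16)*(-1/689)))**2 = (1562/((6*I*sqrt(35))*(-1/1341) + 240*(-1/689)))**2 = (1562/(-2*I*sqrt(35)/447 - 240/689))**2 = (1562/(-240/689 - 2*I*sqrt(35)/447))**2 = 2439844/(-240/689 - 2*I*sqrt(35)/447)**2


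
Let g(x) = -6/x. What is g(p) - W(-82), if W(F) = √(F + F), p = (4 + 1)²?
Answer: -6/25 - 2*I*√41 ≈ -0.24 - 12.806*I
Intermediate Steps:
p = 25 (p = 5² = 25)
W(F) = √2*√F (W(F) = √(2*F) = √2*√F)
g(p) - W(-82) = -6/25 - √2*√(-82) = -6*1/25 - √2*I*√82 = -6/25 - 2*I*√41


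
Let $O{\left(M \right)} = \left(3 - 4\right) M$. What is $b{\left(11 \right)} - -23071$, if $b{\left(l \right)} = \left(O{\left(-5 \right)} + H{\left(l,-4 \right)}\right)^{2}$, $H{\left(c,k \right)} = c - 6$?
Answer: $23171$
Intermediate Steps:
$H{\left(c,k \right)} = -6 + c$ ($H{\left(c,k \right)} = c - 6 = -6 + c$)
$O{\left(M \right)} = - M$
$b{\left(l \right)} = \left(-1 + l\right)^{2}$ ($b{\left(l \right)} = \left(\left(-1\right) \left(-5\right) + \left(-6 + l\right)\right)^{2} = \left(5 + \left(-6 + l\right)\right)^{2} = \left(-1 + l\right)^{2}$)
$b{\left(11 \right)} - -23071 = \left(-1 + 11\right)^{2} - -23071 = 10^{2} + 23071 = 100 + 23071 = 23171$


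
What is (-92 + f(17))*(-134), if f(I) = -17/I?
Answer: 12462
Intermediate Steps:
(-92 + f(17))*(-134) = (-92 - 17/17)*(-134) = (-92 - 17*1/17)*(-134) = (-92 - 1)*(-134) = -93*(-134) = 12462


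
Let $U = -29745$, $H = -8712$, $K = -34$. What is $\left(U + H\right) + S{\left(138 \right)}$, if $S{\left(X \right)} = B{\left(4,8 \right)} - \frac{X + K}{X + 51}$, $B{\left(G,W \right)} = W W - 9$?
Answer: $- \frac{7258082}{189} \approx -38403.0$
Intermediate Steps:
$B{\left(G,W \right)} = -9 + W^{2}$ ($B{\left(G,W \right)} = W^{2} - 9 = -9 + W^{2}$)
$S{\left(X \right)} = 55 - \frac{-34 + X}{51 + X}$ ($S{\left(X \right)} = \left(-9 + 8^{2}\right) - \frac{X - 34}{X + 51} = \left(-9 + 64\right) - \frac{-34 + X}{51 + X} = 55 - \frac{-34 + X}{51 + X}$)
$\left(U + H\right) + S{\left(138 \right)} = \left(-29745 - 8712\right) + \frac{2839 + 54 \cdot 138}{51 + 138} = -38457 + \frac{2839 + 7452}{189} = -38457 + \frac{1}{189} \cdot 10291 = -38457 + \frac{10291}{189} = - \frac{7258082}{189}$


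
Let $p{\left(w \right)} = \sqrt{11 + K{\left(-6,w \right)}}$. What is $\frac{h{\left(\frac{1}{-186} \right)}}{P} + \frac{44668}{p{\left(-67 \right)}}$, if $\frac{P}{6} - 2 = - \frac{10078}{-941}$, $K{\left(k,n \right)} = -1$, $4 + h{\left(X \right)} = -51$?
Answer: $- \frac{10351}{14352} + \frac{22334 \sqrt{10}}{5} \approx 14125.0$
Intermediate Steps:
$h{\left(X \right)} = -55$ ($h{\left(X \right)} = -4 - 51 = -55$)
$p{\left(w \right)} = \sqrt{10}$ ($p{\left(w \right)} = \sqrt{11 - 1} = \sqrt{10}$)
$P = \frac{71760}{941}$ ($P = 12 + 6 \left(- \frac{10078}{-941}\right) = 12 + 6 \left(\left(-10078\right) \left(- \frac{1}{941}\right)\right) = 12 + 6 \cdot \frac{10078}{941} = 12 + \frac{60468}{941} = \frac{71760}{941} \approx 76.259$)
$\frac{h{\left(\frac{1}{-186} \right)}}{P} + \frac{44668}{p{\left(-67 \right)}} = - \frac{55}{\frac{71760}{941}} + \frac{44668}{\sqrt{10}} = \left(-55\right) \frac{941}{71760} + 44668 \frac{\sqrt{10}}{10} = - \frac{10351}{14352} + \frac{22334 \sqrt{10}}{5}$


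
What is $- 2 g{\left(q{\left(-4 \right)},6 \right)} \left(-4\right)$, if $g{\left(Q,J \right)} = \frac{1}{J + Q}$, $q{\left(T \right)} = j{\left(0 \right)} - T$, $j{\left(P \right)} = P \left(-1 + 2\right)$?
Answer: $\frac{4}{5} \approx 0.8$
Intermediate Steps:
$j{\left(P \right)} = P$ ($j{\left(P \right)} = P 1 = P$)
$q{\left(T \right)} = - T$ ($q{\left(T \right)} = 0 - T = - T$)
$- 2 g{\left(q{\left(-4 \right)},6 \right)} \left(-4\right) = - \frac{2}{6 - -4} \left(-4\right) = - \frac{2}{6 + 4} \left(-4\right) = - \frac{2}{10} \left(-4\right) = \left(-2\right) \frac{1}{10} \left(-4\right) = \left(- \frac{1}{5}\right) \left(-4\right) = \frac{4}{5}$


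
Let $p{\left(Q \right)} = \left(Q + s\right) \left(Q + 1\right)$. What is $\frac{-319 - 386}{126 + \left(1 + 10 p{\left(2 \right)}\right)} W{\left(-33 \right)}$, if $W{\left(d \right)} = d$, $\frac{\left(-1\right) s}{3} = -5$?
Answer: $\frac{23265}{637} \approx 36.523$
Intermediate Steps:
$s = 15$ ($s = \left(-3\right) \left(-5\right) = 15$)
$p{\left(Q \right)} = \left(1 + Q\right) \left(15 + Q\right)$ ($p{\left(Q \right)} = \left(Q + 15\right) \left(Q + 1\right) = \left(15 + Q\right) \left(1 + Q\right) = \left(1 + Q\right) \left(15 + Q\right)$)
$\frac{-319 - 386}{126 + \left(1 + 10 p{\left(2 \right)}\right)} W{\left(-33 \right)} = \frac{-319 - 386}{126 + \left(1 + 10 \left(15 + 2^{2} + 16 \cdot 2\right)\right)} \left(-33\right) = - \frac{705}{126 + \left(1 + 10 \left(15 + 4 + 32\right)\right)} \left(-33\right) = - \frac{705}{126 + \left(1 + 10 \cdot 51\right)} \left(-33\right) = - \frac{705}{126 + \left(1 + 510\right)} \left(-33\right) = - \frac{705}{126 + 511} \left(-33\right) = - \frac{705}{637} \left(-33\right) = \left(-705\right) \frac{1}{637} \left(-33\right) = \left(- \frac{705}{637}\right) \left(-33\right) = \frac{23265}{637}$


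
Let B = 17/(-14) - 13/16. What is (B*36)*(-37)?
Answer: 75591/28 ≈ 2699.7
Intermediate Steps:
B = -227/112 (B = 17*(-1/14) - 13*1/16 = -17/14 - 13/16 = -227/112 ≈ -2.0268)
(B*36)*(-37) = -227/112*36*(-37) = -2043/28*(-37) = 75591/28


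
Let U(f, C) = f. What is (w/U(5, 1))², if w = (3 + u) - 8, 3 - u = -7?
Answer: 1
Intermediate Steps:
u = 10 (u = 3 - 1*(-7) = 3 + 7 = 10)
w = 5 (w = (3 + 10) - 8 = 13 - 8 = 5)
(w/U(5, 1))² = (5/5)² = (5*(⅕))² = 1² = 1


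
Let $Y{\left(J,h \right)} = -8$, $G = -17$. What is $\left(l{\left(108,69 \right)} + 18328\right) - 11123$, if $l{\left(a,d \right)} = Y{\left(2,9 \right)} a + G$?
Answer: $6324$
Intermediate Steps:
$l{\left(a,d \right)} = -17 - 8 a$ ($l{\left(a,d \right)} = - 8 a - 17 = -17 - 8 a$)
$\left(l{\left(108,69 \right)} + 18328\right) - 11123 = \left(\left(-17 - 864\right) + 18328\right) - 11123 = \left(-881 + 18328\right) - 11123 = 17447 - 11123 = 6324$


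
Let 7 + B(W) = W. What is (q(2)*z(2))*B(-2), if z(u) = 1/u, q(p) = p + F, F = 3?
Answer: -45/2 ≈ -22.500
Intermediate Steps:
B(W) = -7 + W
q(p) = 3 + p (q(p) = p + 3 = 3 + p)
z(u) = 1/u
(q(2)*z(2))*B(-2) = ((3 + 2)/2)*(-7 - 2) = (5*(½))*(-9) = (5/2)*(-9) = -45/2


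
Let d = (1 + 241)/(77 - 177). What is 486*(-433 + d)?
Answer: -5290353/25 ≈ -2.1161e+5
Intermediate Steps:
d = -121/50 (d = 242/(-100) = 242*(-1/100) = -121/50 ≈ -2.4200)
486*(-433 + d) = 486*(-433 - 121/50) = 486*(-21771/50) = -5290353/25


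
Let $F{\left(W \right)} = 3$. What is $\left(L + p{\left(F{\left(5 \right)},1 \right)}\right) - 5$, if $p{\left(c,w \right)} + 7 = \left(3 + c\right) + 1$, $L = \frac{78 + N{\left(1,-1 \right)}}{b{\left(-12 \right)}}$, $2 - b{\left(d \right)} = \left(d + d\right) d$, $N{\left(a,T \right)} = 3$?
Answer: $- \frac{1511}{286} \approx -5.2832$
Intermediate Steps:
$b{\left(d \right)} = 2 - 2 d^{2}$ ($b{\left(d \right)} = 2 - \left(d + d\right) d = 2 - 2 d d = 2 - 2 d^{2}$)
$L = - \frac{81}{286}$ ($L = \frac{78 + 3}{2 - 2 \left(-12\right)^{2}} = \frac{81}{2 - 288} = \frac{81}{-286} = 81 \left(- \frac{1}{286}\right) = - \frac{81}{286} \approx -0.28322$)
$p{\left(c,w \right)} = -3 + c$ ($p{\left(c,w \right)} = -7 + \left(\left(3 + c\right) + 1\right) = -7 + \left(4 + c\right) = -3 + c$)
$\left(L + p{\left(F{\left(5 \right)},1 \right)}\right) - 5 = \left(- \frac{81}{286} + \left(-3 + 3\right)\right) - 5 = \left(- \frac{81}{286} + 0\right) - 5 = - \frac{81}{286} - 5 = - \frac{1511}{286}$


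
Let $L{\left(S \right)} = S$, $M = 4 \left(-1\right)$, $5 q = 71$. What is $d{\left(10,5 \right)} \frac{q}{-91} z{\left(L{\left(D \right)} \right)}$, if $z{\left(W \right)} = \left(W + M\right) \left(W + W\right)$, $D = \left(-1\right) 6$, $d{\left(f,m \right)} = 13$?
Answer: $- \frac{1704}{7} \approx -243.43$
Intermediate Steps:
$q = \frac{71}{5}$ ($q = \frac{1}{5} \cdot 71 = \frac{71}{5} \approx 14.2$)
$D = -6$
$M = -4$
$z{\left(W \right)} = 2 W \left(-4 + W\right)$ ($z{\left(W \right)} = \left(W - 4\right) \left(W + W\right) = \left(-4 + W\right) 2 W = 2 W \left(-4 + W\right)$)
$d{\left(10,5 \right)} \frac{q}{-91} z{\left(L{\left(D \right)} \right)} = 13 \frac{71}{5 \left(-91\right)} 2 \left(-6\right) \left(-4 - 6\right) = 13 \cdot \frac{71}{5} \left(- \frac{1}{91}\right) 2 \left(-6\right) \left(-10\right) = 13 \left(- \frac{71}{455}\right) 120 = \left(- \frac{71}{35}\right) 120 = - \frac{1704}{7}$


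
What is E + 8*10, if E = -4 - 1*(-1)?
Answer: 77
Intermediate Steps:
E = -3 (E = -4 + 1 = -3)
E + 8*10 = -3 + 8*10 = -3 + 80 = 77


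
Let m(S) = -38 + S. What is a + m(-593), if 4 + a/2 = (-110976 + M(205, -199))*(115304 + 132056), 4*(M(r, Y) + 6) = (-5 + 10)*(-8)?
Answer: -54909962879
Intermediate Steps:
M(r, Y) = -16 (M(r, Y) = -6 + ((-5 + 10)*(-8))/4 = -6 + (5*(-8))/4 = -6 + (1/4)*(-40) = -6 - 10 = -16)
a = -54909962248 (a = -8 + 2*((-110976 - 16)*(115304 + 132056)) = -8 + 2*(-110992*247360) = -8 + 2*(-27454981120) = -8 - 54909962240 = -54909962248)
a + m(-593) = -54909962248 + (-38 - 593) = -54909962248 - 631 = -54909962879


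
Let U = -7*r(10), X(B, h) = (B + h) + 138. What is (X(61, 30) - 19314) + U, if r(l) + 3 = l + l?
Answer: -19204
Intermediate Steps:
X(B, h) = 138 + B + h
r(l) = -3 + 2*l (r(l) = -3 + (l + l) = -3 + 2*l)
U = -119 (U = -7*(-3 + 2*10) = -7*(-3 + 20) = -7*17 = -119)
(X(61, 30) - 19314) + U = ((138 + 61 + 30) - 19314) - 119 = (229 - 19314) - 119 = -19085 - 119 = -19204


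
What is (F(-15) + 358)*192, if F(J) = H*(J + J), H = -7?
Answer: 109056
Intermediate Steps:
F(J) = -14*J (F(J) = -7*(J + J) = -14*J)
(F(-15) + 358)*192 = (-14*(-15) + 358)*192 = (210 + 358)*192 = 568*192 = 109056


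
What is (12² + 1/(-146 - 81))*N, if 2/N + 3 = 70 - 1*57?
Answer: 32687/1135 ≈ 28.799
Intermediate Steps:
N = ⅕ (N = 2/(-3 + (70 - 1*57)) = 2/(-3 + (70 - 57)) = 2/(-3 + 13) = 2/10 = 2*(⅒) = ⅕ ≈ 0.20000)
(12² + 1/(-146 - 81))*N = (12² + 1/(-146 - 81))*(⅕) = (144 + 1/(-227))*(⅕) = (144 - 1/227)*(⅕) = (32687/227)*(⅕) = 32687/1135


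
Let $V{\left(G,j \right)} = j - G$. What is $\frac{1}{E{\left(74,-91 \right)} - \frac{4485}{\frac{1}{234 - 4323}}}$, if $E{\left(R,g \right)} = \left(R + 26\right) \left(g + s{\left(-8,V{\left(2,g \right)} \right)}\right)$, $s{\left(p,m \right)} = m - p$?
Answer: $\frac{1}{18321565} \approx 5.458 \cdot 10^{-8}$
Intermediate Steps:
$E{\left(R,g \right)} = \left(6 + 2 g\right) \left(26 + R\right)$ ($E{\left(R,g \right)} = \left(R + 26\right) \left(g + \left(\left(g - 2\right) - -8\right)\right) = \left(26 + R\right) \left(g + \left(\left(g - 2\right) + 8\right)\right) = \left(26 + R\right) \left(g + \left(\left(-2 + g\right) + 8\right)\right) = \left(26 + R\right) \left(g + \left(6 + g\right)\right) = \left(26 + R\right) \left(6 + 2 g\right) = \left(6 + 2 g\right) \left(26 + R\right)$)
$\frac{1}{E{\left(74,-91 \right)} - \frac{4485}{\frac{1}{234 - 4323}}} = \frac{1}{\left(156 + 52 \left(-91\right) + 74 \left(-91\right) + 74 \left(6 - 91\right)\right) - \frac{4485}{\frac{1}{234 - 4323}}} = \frac{1}{\left(156 - 4732 - 6734 + 74 \left(-85\right)\right) - \frac{4485}{\frac{1}{-4089}}} = \frac{1}{\left(156 - 4732 - 6734 - 6290\right) - \frac{4485}{- \frac{1}{4089}}} = \frac{1}{-17600 - -18339165} = \frac{1}{-17600 + 18339165} = \frac{1}{18321565}$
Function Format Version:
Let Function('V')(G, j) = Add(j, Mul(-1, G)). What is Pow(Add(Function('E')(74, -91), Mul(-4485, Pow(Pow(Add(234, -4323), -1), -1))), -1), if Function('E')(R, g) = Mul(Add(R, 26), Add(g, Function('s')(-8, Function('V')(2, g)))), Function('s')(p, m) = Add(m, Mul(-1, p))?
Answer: Rational(1, 18321565) ≈ 5.4580e-8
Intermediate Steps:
Function('E')(R, g) = Mul(Add(6, Mul(2, g)), Add(26, R)) (Function('E')(R, g) = Mul(Add(R, 26), Add(g, Add(Add(g, Mul(-1, 2)), Mul(-1, -8)))) = Mul(Add(26, R), Add(g, Add(Add(g, -2), 8))) = Mul(Add(26, R), Add(g, Add(Add(-2, g), 8))) = Mul(Add(26, R), Add(g, Add(6, g))) = Mul(Add(26, R), Add(6, Mul(2, g))) = Mul(Add(6, Mul(2, g)), Add(26, R)))
Pow(Add(Function('E')(74, -91), Mul(-4485, Pow(Pow(Add(234, -4323), -1), -1))), -1) = Pow(Add(Add(156, Mul(52, -91), Mul(74, -91), Mul(74, Add(6, -91))), Mul(-4485, Pow(Pow(Add(234, -4323), -1), -1))), -1) = Pow(Add(Add(156, -4732, -6734, Mul(74, -85)), Mul(-4485, Pow(Pow(-4089, -1), -1))), -1) = Pow(Add(Add(156, -4732, -6734, -6290), Mul(-4485, Pow(Rational(-1, 4089), -1))), -1) = Pow(Add(-17600, Mul(-4485, -4089)), -1) = Pow(Add(-17600, 18339165), -1) = Pow(18321565, -1) = Rational(1, 18321565)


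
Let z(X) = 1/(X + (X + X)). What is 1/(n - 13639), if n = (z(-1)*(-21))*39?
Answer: -1/13366 ≈ -7.4817e-5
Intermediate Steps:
z(X) = 1/(3*X) (z(X) = 1/(X + 2*X) = 1/(3*X))
n = 273 (n = (((1/3)/(-1))*(-21))*39 = (((1/3)*(-1))*(-21))*39 = -1/3*(-21)*39 = 7*39 = 273)
1/(n - 13639) = 1/(273 - 13639) = 1/(-13366) = -1/13366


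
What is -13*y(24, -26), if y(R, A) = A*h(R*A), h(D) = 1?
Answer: 338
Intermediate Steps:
y(R, A) = A (y(R, A) = A*1 = A)
-13*y(24, -26) = -13*(-26) = 338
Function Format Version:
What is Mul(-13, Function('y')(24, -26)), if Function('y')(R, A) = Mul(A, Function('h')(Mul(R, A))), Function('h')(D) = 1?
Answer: 338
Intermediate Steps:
Function('y')(R, A) = A (Function('y')(R, A) = Mul(A, 1) = A)
Mul(-13, Function('y')(24, -26)) = Mul(-13, -26) = 338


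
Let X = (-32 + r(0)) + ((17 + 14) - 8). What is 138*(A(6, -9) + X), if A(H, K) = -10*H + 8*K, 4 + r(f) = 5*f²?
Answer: -20010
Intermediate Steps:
r(f) = -4 + 5*f²
X = -13 (X = (-32 + (-4 + 5*0²)) + ((17 + 14) - 8) = (-32 + (-4 + 5*0)) + (31 - 8) = (-32 + (-4 + 0)) + 23 = (-32 - 4) + 23 = -36 + 23 = -13)
138*(A(6, -9) + X) = 138*((-10*6 + 8*(-9)) - 13) = 138*((-60 - 72) - 13) = 138*(-132 - 13) = 138*(-145) = -20010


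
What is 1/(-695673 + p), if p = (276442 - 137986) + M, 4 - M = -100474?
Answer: -1/456739 ≈ -2.1894e-6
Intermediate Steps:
M = 100478 (M = 4 - 1*(-100474) = 4 + 100474 = 100478)
p = 238934 (p = (276442 - 137986) + 100478 = 138456 + 100478 = 238934)
1/(-695673 + p) = 1/(-695673 + 238934) = 1/(-456739) = -1/456739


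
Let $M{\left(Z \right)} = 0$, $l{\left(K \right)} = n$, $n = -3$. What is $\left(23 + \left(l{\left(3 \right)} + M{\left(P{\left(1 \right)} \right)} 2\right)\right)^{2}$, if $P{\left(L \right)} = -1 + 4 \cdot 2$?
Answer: $400$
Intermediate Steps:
$P{\left(L \right)} = 7$ ($P{\left(L \right)} = -1 + 8 = 7$)
$l{\left(K \right)} = -3$
$\left(23 + \left(l{\left(3 \right)} + M{\left(P{\left(1 \right)} \right)} 2\right)\right)^{2} = \left(23 + \left(-3 + 0 \cdot 2\right)\right)^{2} = \left(23 + \left(-3 + 0\right)\right)^{2} = \left(23 - 3\right)^{2} = 20^{2} = 400$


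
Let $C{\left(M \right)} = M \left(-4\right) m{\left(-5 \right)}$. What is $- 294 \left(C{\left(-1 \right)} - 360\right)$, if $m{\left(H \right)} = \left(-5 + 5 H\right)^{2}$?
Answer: $-952560$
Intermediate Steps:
$C{\left(M \right)} = - 3600 M$ ($C{\left(M \right)} = M \left(-4\right) 25 \left(-1 - 5\right)^{2} = - 4 M 25 \left(-6\right)^{2} = - 4 M 25 \cdot 36 = - 4 M 900 = - 3600 M$)
$- 294 \left(C{\left(-1 \right)} - 360\right) = - 294 \left(\left(-3600\right) \left(-1\right) - 360\right) = - 294 \left(3600 - 360\right) = \left(-294\right) 3240 = -952560$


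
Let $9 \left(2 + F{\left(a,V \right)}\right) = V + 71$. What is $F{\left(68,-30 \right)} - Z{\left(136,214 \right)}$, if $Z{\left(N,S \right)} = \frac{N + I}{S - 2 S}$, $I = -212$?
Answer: $\frac{2119}{963} \approx 2.2004$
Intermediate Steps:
$F{\left(a,V \right)} = \frac{53}{9} + \frac{V}{9}$ ($F{\left(a,V \right)} = -2 + \frac{V + 71}{9} = -2 + \frac{71 + V}{9} = -2 + \left(\frac{71}{9} + \frac{V}{9}\right) = \frac{53}{9} + \frac{V}{9}$)
$Z{\left(N,S \right)} = - \frac{-212 + N}{S}$ ($Z{\left(N,S \right)} = \frac{N - 212}{S - 2 S} = \frac{-212 + N}{\left(-1\right) S} = \left(-212 + N\right) \left(- \frac{1}{S}\right) = - \frac{-212 + N}{S}$)
$F{\left(68,-30 \right)} - Z{\left(136,214 \right)} = \left(\frac{53}{9} + \frac{1}{9} \left(-30\right)\right) - \frac{212 - 136}{214} = \left(\frac{53}{9} - \frac{10}{3}\right) - \frac{212 - 136}{214} = \frac{23}{9} - \frac{1}{214} \cdot 76 = \frac{23}{9} - \frac{38}{107} = \frac{2119}{963}$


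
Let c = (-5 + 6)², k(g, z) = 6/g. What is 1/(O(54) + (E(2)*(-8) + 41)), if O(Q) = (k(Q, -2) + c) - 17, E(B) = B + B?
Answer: -9/62 ≈ -0.14516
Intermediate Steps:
E(B) = 2*B
c = 1 (c = 1² = 1)
O(Q) = -16 + 6/Q (O(Q) = (6/Q + 1) - 17 = (1 + 6/Q) - 17 = -16 + 6/Q)
1/(O(54) + (E(2)*(-8) + 41)) = 1/((-16 + 6/54) + ((2*2)*(-8) + 41)) = 1/((-16 + 6*(1/54)) + (4*(-8) + 41)) = 1/((-16 + ⅑) + (-32 + 41)) = 1/(-143/9 + 9) = 1/(-62/9) = -9/62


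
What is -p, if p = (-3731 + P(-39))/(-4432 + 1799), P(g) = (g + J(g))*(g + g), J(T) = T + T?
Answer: 5395/2633 ≈ 2.0490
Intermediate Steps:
J(T) = 2*T
P(g) = 6*g**2 (P(g) = (g + 2*g)*(g + g) = (3*g)*(2*g) = 6*g**2)
p = -5395/2633 (p = (-3731 + 6*(-39)**2)/(-4432 + 1799) = (-3731 + 6*1521)/(-2633) = (-3731 + 9126)*(-1/2633) = 5395*(-1/2633) = -5395/2633 ≈ -2.0490)
-p = -1*(-5395/2633) = 5395/2633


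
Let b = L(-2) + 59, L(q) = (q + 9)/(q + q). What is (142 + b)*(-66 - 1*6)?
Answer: -14346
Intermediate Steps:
L(q) = (9 + q)/(2*q) (L(q) = (9 + q)/((2*q)) = (9 + q)*(1/(2*q)) = (9 + q)/(2*q))
b = 229/4 (b = (1/2)*(9 - 2)/(-2) + 59 = (1/2)*(-1/2)*7 + 59 = -7/4 + 59 = 229/4 ≈ 57.250)
(142 + b)*(-66 - 1*6) = (142 + 229/4)*(-66 - 1*6) = 797*(-66 - 6)/4 = (797/4)*(-72) = -14346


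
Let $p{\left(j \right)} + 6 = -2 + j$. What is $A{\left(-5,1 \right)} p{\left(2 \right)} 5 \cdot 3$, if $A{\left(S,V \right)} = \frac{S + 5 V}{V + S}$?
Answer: $0$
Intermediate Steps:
$A{\left(S,V \right)} = \frac{S + 5 V}{S + V}$
$p{\left(j \right)} = -8 + j$ ($p{\left(j \right)} = -6 + \left(-2 + j\right) = -8 + j$)
$A{\left(-5,1 \right)} p{\left(2 \right)} 5 \cdot 3 = \frac{-5 + 5 \cdot 1}{-5 + 1} \left(-8 + 2\right) 5 \cdot 3 = \frac{-5 + 5}{-4} \left(-6\right) 5 \cdot 3 = \left(- \frac{1}{4}\right) 0 \left(\left(-30\right) 3\right) = 0 \left(-90\right) = 0$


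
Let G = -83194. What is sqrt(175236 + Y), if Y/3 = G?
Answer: I*sqrt(74346) ≈ 272.66*I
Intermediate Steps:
Y = -249582 (Y = 3*(-83194) = -249582)
sqrt(175236 + Y) = sqrt(175236 - 249582) = sqrt(-74346) = I*sqrt(74346)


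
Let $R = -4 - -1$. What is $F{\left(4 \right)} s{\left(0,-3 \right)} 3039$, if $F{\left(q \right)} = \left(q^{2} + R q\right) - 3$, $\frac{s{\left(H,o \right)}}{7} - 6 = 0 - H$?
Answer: $127638$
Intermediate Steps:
$s{\left(H,o \right)} = 42 - 7 H$ ($s{\left(H,o \right)} = 42 + 7 \left(0 - H\right) = 42 + 7 \left(- H\right) = 42 - 7 H$)
$R = -3$ ($R = -4 + 1 = -3$)
$F{\left(q \right)} = -3 + q^{2} - 3 q$ ($F{\left(q \right)} = \left(q^{2} - 3 q\right) - 3 = -3 + q^{2} - 3 q$)
$F{\left(4 \right)} s{\left(0,-3 \right)} 3039 = \left(-3 + 4^{2} - 12\right) \left(42 - 0\right) 3039 = \left(-3 + 16 - 12\right) \left(42 + 0\right) 3039 = 1 \cdot 42 \cdot 3039 = 42 \cdot 3039 = 127638$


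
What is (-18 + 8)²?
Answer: 100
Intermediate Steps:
(-18 + 8)² = (-10)² = 100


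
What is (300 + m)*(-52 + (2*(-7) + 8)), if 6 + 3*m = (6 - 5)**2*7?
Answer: -52258/3 ≈ -17419.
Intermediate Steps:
m = 1/3 (m = -2 + ((6 - 5)**2*7)/3 = -2 + (1**2*7)/3 = -2 + (1*7)/3 = -2 + (1/3)*7 = -2 + 7/3 = 1/3 ≈ 0.33333)
(300 + m)*(-52 + (2*(-7) + 8)) = (300 + 1/3)*(-52 + (2*(-7) + 8)) = 901*(-52 + (-14 + 8))/3 = 901*(-52 - 6)/3 = (901/3)*(-58) = -52258/3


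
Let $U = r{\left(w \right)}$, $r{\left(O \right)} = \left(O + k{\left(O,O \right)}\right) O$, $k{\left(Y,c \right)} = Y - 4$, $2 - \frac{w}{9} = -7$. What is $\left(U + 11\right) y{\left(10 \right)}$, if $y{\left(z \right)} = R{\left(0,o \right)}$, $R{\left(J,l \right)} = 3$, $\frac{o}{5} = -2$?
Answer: $38427$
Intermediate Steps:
$w = 81$ ($w = 18 - -63 = 18 + 63 = 81$)
$o = -10$ ($o = 5 \left(-2\right) = -10$)
$k{\left(Y,c \right)} = -4 + Y$
$y{\left(z \right)} = 3$
$r{\left(O \right)} = O \left(-4 + 2 O\right)$ ($r{\left(O \right)} = \left(O + \left(-4 + O\right)\right) O = \left(-4 + 2 O\right) O = O \left(-4 + 2 O\right)$)
$U = 12798$ ($U = 2 \cdot 81 \left(-2 + 81\right) = 2 \cdot 81 \cdot 79 = 12798$)
$\left(U + 11\right) y{\left(10 \right)} = \left(12798 + 11\right) 3 = 12809 \cdot 3 = 38427$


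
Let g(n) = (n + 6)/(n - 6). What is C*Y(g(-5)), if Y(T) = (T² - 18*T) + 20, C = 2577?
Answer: 6749163/121 ≈ 55778.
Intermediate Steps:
g(n) = (6 + n)/(-6 + n)
Y(T) = 20 + T² - 18*T
C*Y(g(-5)) = 2577*(20 + ((6 - 5)/(-6 - 5))² - 18*(6 - 5)/(-6 - 5)) = 2577*(20 + (1/(-11))² - 18/(-11)) = 2577*(20 + (-1/11*1)² - (-18)/11) = 2577*(20 + (-1/11)² - 18*(-1/11)) = 2577*(20 + 1/121 + 18/11) = 2577*(2619/121) = 6749163/121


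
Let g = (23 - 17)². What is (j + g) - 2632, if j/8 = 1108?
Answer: 6268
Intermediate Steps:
j = 8864 (j = 8*1108 = 8864)
g = 36 (g = 6² = 36)
(j + g) - 2632 = (8864 + 36) - 2632 = 8900 - 2632 = 6268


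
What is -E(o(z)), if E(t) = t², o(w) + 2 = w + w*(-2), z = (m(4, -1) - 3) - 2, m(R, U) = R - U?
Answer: -4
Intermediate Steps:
z = 0 (z = ((4 - 1*(-1)) - 3) - 2 = ((4 + 1) - 3) - 2 = (5 - 3) - 2 = 2 - 2 = 0)
o(w) = -2 - w (o(w) = -2 + (w + w*(-2)) = -2 + (w - 2*w) = -2 - w)
-E(o(z)) = -(-2 - 1*0)² = -(-2 + 0)² = -1*(-2)² = -1*4 = -4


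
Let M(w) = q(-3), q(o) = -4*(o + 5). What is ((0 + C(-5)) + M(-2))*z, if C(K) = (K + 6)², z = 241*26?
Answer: -43862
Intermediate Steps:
z = 6266
q(o) = -20 - 4*o (q(o) = -4*(5 + o) = -20 - 4*o)
C(K) = (6 + K)²
M(w) = -8 (M(w) = -20 - 4*(-3) = -20 + 12 = -8)
((0 + C(-5)) + M(-2))*z = ((0 + (6 - 5)²) - 8)*6266 = ((0 + 1²) - 8)*6266 = ((0 + 1) - 8)*6266 = (1 - 8)*6266 = -7*6266 = -43862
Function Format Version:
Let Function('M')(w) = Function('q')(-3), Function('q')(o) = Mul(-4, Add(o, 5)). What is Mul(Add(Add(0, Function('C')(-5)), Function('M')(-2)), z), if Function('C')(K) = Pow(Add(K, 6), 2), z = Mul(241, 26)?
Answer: -43862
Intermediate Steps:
z = 6266
Function('q')(o) = Add(-20, Mul(-4, o)) (Function('q')(o) = Mul(-4, Add(5, o)) = Add(-20, Mul(-4, o)))
Function('C')(K) = Pow(Add(6, K), 2)
Function('M')(w) = -8 (Function('M')(w) = Add(-20, Mul(-4, -3)) = Add(-20, 12) = -8)
Mul(Add(Add(0, Function('C')(-5)), Function('M')(-2)), z) = Mul(Add(Add(0, Pow(Add(6, -5), 2)), -8), 6266) = Mul(Add(Add(0, Pow(1, 2)), -8), 6266) = Mul(Add(Add(0, 1), -8), 6266) = Mul(Add(1, -8), 6266) = Mul(-7, 6266) = -43862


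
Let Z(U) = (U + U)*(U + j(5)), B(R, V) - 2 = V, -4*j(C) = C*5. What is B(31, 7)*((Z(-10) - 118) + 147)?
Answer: 3186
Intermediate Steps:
j(C) = -5*C/4 (j(C) = -C*5/4 = -5*C/4)
B(R, V) = 2 + V
Z(U) = 2*U*(-25/4 + U) (Z(U) = (U + U)*(U - 5/4*5) = (2*U)*(U - 25/4) = (2*U)*(-25/4 + U) = 2*U*(-25/4 + U))
B(31, 7)*((Z(-10) - 118) + 147) = (2 + 7)*(((½)*(-10)*(-25 + 4*(-10)) - 118) + 147) = 9*(((½)*(-10)*(-25 - 40) - 118) + 147) = 9*(((½)*(-10)*(-65) - 118) + 147) = 9*((325 - 118) + 147) = 9*(207 + 147) = 9*354 = 3186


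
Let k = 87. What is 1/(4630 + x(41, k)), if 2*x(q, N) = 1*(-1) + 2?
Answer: 2/9261 ≈ 0.00021596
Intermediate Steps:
x(q, N) = ½ (x(q, N) = (1*(-1) + 2)/2 = (-1 + 2)/2 = (½)*1 = ½)
1/(4630 + x(41, k)) = 1/(4630 + ½) = 1/(9261/2) = 2/9261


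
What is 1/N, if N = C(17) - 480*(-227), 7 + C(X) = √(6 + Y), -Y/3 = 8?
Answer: 108953/11870756227 - 3*I*√2/11870756227 ≈ 9.1783e-6 - 3.574e-10*I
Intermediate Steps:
Y = -24 (Y = -3*8 = -24)
C(X) = -7 + 3*I*√2 (C(X) = -7 + √(6 - 24) = -7 + √(-18) = -7 + 3*I*√2)
N = 108953 + 3*I*√2 (N = (-7 + 3*I*√2) - 480*(-227) = (-7 + 3*I*√2) + 108960 = 108953 + 3*I*√2 ≈ 1.0895e+5 + 4.2426*I)
1/N = 1/(108953 + 3*I*√2)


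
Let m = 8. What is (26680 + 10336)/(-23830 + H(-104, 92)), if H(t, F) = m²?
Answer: -18508/11883 ≈ -1.5575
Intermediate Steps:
H(t, F) = 64 (H(t, F) = 8² = 64)
(26680 + 10336)/(-23830 + H(-104, 92)) = (26680 + 10336)/(-23830 + 64) = 37016/(-23766) = 37016*(-1/23766) = -18508/11883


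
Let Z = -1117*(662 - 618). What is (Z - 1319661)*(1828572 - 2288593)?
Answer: 629680884989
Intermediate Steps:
Z = -49148 (Z = -1117*44 = -49148)
(Z - 1319661)*(1828572 - 2288593) = (-49148 - 1319661)*(1828572 - 2288593) = -1368809*(-460021) = 629680884989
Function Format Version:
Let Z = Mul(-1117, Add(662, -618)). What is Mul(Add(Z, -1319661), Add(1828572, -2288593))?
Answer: 629680884989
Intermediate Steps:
Z = -49148 (Z = Mul(-1117, 44) = -49148)
Mul(Add(Z, -1319661), Add(1828572, -2288593)) = Mul(Add(-49148, -1319661), Add(1828572, -2288593)) = Mul(-1368809, -460021) = 629680884989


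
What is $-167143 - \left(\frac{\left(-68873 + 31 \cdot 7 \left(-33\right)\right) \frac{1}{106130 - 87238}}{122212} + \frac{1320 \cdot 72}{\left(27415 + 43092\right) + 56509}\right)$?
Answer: $- \frac{3063517562970070723}{18328639842104} \approx -1.6714 \cdot 10^{5}$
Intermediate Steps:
$-167143 - \left(\frac{\left(-68873 + 31 \cdot 7 \left(-33\right)\right) \frac{1}{106130 - 87238}}{122212} + \frac{1320 \cdot 72}{\left(27415 + 43092\right) + 56509}\right) = -167143 - \left(\frac{-68873 + 217 \left(-33\right)}{18892} \cdot \frac{1}{122212} + \frac{95040}{70507 + 56509}\right) = -167143 - \left(\left(-68873 - 7161\right) \frac{1}{18892} \cdot \frac{1}{122212} + \frac{95040}{127016}\right) = -167143 - \left(\left(-76034\right) \frac{1}{18892} \cdot \frac{1}{122212} + 95040 \cdot \frac{1}{127016}\right) = -167143 - \left(\left(- \frac{38017}{9446}\right) \frac{1}{122212} + \frac{11880}{15877}\right) = -167143 - \left(- \frac{38017}{1154414552} + \frac{11880}{15877}\right) = -167143 - \frac{13713841281851}{18328639842104} = - \frac{3063517562970070723}{18328639842104}$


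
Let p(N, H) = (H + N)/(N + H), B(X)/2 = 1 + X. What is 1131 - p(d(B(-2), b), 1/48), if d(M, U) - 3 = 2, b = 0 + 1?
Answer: 1130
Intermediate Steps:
B(X) = 2 + 2*X (B(X) = 2*(1 + X) = 2 + 2*X)
b = 1
d(M, U) = 5 (d(M, U) = 3 + 2 = 5)
p(N, H) = 1 (p(N, H) = (H + N)/(H + N) = 1)
1131 - p(d(B(-2), b), 1/48) = 1131 - 1*1 = 1131 - 1 = 1130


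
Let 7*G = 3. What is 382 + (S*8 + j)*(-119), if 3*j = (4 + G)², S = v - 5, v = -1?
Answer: 111637/21 ≈ 5316.0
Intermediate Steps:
G = 3/7 (G = (⅐)*3 = 3/7 ≈ 0.42857)
S = -6 (S = -1 - 5 = -6)
j = 961/147 (j = (4 + 3/7)²/3 = (31/7)²/3 = (⅓)*(961/49) = 961/147 ≈ 6.5374)
382 + (S*8 + j)*(-119) = 382 + (-6*8 + 961/147)*(-119) = 382 + (-48 + 961/147)*(-119) = 382 - 6095/147*(-119) = 382 + 103615/21 = 111637/21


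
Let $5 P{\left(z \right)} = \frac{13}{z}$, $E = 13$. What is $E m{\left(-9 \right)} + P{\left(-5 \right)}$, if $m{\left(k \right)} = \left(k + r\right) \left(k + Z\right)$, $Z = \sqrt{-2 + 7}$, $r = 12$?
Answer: $- \frac{8788}{25} + 39 \sqrt{5} \approx -264.31$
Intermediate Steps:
$Z = \sqrt{5} \approx 2.2361$
$P{\left(z \right)} = \frac{13}{5 z}$ ($P{\left(z \right)} = \frac{13 \frac{1}{z}}{5} = \frac{13}{5 z}$)
$m{\left(k \right)} = \left(12 + k\right) \left(k + \sqrt{5}\right)$ ($m{\left(k \right)} = \left(k + 12\right) \left(k + \sqrt{5}\right) = \left(12 + k\right) \left(k + \sqrt{5}\right)$)
$E m{\left(-9 \right)} + P{\left(-5 \right)} = 13 \left(\left(-9\right)^{2} + 12 \left(-9\right) + 12 \sqrt{5} - 9 \sqrt{5}\right) + \frac{13}{5 \left(-5\right)} = 13 \left(81 - 108 + 12 \sqrt{5} - 9 \sqrt{5}\right) + \frac{13}{5} \left(- \frac{1}{5}\right) = 13 \left(-27 + 3 \sqrt{5}\right) - \frac{13}{25} = \left(-351 + 39 \sqrt{5}\right) - \frac{13}{25} = - \frac{8788}{25} + 39 \sqrt{5}$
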